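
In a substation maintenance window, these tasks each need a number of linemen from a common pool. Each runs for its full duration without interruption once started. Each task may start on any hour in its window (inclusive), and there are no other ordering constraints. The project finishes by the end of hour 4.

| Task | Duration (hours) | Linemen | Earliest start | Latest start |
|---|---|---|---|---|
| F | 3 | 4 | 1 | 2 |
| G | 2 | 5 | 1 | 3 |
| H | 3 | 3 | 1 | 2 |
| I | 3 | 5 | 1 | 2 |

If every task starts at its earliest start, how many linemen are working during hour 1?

17

At early start, hour 1 has: F, G, H, I.
Demand: 4 + 5 + 3 + 5 = 17.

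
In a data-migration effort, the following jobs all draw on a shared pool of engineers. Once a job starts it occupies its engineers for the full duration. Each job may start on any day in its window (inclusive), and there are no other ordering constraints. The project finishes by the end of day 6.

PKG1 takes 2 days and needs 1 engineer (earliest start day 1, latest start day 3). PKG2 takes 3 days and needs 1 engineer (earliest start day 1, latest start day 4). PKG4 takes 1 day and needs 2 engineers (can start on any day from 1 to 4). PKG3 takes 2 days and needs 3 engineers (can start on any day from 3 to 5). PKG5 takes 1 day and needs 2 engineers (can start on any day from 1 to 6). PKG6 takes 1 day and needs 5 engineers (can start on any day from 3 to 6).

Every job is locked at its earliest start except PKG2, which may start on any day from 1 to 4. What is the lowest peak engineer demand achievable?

PKG2@1: d1:6  d2:2  d3:9  d4:3  d5:0  d6:0 → peak 9
PKG2@2: d1:5  d2:2  d3:9  d4:4  d5:0  d6:0 → peak 9
PKG2@3: d1:5  d2:1  d3:9  d4:4  d5:1  d6:0 → peak 9
PKG2@4: d1:5  d2:1  d3:8  d4:4  d5:1  d6:1 → peak 8
Best is PKG2@4, peak 8.

8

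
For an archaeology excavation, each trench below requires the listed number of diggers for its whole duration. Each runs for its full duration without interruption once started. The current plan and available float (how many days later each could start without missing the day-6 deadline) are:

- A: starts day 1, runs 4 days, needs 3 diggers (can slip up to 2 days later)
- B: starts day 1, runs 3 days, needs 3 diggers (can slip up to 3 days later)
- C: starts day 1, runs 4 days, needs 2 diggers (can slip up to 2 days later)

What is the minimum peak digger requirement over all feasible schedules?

8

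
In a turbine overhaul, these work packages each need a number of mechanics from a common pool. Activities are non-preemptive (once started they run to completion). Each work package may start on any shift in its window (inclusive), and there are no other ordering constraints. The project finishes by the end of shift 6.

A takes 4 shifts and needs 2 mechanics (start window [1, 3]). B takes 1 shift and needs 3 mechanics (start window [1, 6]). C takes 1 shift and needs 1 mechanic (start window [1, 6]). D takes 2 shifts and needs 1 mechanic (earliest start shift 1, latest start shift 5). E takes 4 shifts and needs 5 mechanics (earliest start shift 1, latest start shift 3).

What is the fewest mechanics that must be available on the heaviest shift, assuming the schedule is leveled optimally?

7

Early-start (A@1, B@1, C@1, D@1, E@1) gives peak 12: s1:12  s2:8  s3:7  s4:7  s5:0  s6:0.
Shift E→3.
Schedule A@1, B@1, C@1, D@1, E@3: s1:7  s2:3  s3:7  s4:7  s5:5  s6:5 — peak 7.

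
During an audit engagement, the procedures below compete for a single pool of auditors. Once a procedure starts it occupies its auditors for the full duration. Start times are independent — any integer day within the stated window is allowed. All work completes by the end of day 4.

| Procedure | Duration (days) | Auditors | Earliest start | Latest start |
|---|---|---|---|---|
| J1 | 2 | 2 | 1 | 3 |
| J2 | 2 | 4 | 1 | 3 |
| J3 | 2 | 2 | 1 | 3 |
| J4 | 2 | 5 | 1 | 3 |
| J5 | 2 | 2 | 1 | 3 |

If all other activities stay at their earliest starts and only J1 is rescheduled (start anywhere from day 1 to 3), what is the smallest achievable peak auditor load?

J1@1: d1:15  d2:15  d3:0  d4:0 → peak 15
J1@2: d1:13  d2:15  d3:2  d4:0 → peak 15
J1@3: d1:13  d2:13  d3:2  d4:2 → peak 13
Best is J1@3, peak 13.

13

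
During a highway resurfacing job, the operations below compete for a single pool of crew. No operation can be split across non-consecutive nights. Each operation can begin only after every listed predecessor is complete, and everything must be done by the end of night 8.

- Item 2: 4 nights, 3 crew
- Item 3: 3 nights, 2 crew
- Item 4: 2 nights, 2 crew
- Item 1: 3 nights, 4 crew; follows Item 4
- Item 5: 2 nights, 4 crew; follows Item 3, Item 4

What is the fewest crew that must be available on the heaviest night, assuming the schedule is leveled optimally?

7

Early-start (Item 2@1, Item 3@1, Item 4@1, Item 1@3, Item 5@4) gives peak 11: n1:7  n2:7  n3:9  n4:11  n5:8  n6:0  n7:0  n8:0.
Shift Item 1→4, Item 5→7.
Schedule Item 2@1, Item 3@1, Item 4@1, Item 1@4, Item 5@7: n1:7  n2:7  n3:5  n4:7  n5:4  n6:4  n7:4  n8:4 — peak 7.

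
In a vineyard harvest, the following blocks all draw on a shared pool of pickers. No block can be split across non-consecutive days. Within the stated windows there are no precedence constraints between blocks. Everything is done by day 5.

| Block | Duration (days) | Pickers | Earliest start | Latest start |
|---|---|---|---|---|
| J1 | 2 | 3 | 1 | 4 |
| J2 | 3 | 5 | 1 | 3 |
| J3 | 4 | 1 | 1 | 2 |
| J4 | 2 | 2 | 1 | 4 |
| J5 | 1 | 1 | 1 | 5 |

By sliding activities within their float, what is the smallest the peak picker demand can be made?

6

Early-start (J1@1, J2@1, J3@1, J4@1, J5@1) gives peak 12: d1:12  d2:11  d3:6  d4:1  d5:0.
Shift J2→3, J5→5.
Schedule J1@1, J2@3, J3@1, J4@1, J5@5: d1:6  d2:6  d3:6  d4:6  d5:6 — peak 6.
Total picker-days = 30 over 5 days ⇒ peak ≥ ⌈30/5⌉ = 6, so 6 is optimal.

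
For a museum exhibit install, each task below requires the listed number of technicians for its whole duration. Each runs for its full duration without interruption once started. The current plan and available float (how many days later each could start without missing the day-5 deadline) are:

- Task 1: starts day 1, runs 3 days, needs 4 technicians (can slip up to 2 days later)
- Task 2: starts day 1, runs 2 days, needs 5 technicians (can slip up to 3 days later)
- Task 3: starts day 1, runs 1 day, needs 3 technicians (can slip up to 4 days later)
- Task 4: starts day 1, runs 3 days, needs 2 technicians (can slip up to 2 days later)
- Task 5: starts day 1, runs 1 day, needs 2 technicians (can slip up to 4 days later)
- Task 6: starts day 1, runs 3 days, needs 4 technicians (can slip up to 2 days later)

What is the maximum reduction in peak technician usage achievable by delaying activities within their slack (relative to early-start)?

10

Early-start peak: d1:20  d2:15  d3:10  d4:0  d5:0 ⇒ 20.
Leveled (Task 1@1, Task 2@1, Task 3@4, Task 4@3, Task 5@5, Task 6@3): d1:9  d2:9  d3:10  d4:9  d5:8 ⇒ 10.
Reduction 20 − 10 = 10.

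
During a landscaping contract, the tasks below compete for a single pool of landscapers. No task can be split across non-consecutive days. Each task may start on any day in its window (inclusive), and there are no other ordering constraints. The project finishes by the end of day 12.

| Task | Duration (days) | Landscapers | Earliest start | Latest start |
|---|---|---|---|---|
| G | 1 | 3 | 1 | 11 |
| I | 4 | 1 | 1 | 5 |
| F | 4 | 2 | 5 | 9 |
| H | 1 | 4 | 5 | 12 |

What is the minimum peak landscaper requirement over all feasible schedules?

4

Early-start (G@1, I@1, F@5, H@5) gives peak 6: d1:4  d2:1  d3:1  d4:1  d5:6  d6:2  d7:2  d8:2  d9:0  d10:0  d11:0  d12:0.
Shift H→9.
Schedule G@1, I@1, F@5, H@9: d1:4  d2:1  d3:1  d4:1  d5:2  d6:2  d7:2  d8:2  d9:4  d10:0  d11:0  d12:0 — peak 4.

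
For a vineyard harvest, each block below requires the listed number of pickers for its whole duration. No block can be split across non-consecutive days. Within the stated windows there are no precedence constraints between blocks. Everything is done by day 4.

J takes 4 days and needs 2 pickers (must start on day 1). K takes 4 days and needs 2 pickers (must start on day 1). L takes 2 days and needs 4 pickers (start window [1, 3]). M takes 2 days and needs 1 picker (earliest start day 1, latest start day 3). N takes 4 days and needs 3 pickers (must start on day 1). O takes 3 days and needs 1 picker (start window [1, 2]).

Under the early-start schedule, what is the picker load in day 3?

At early start, day 3 has: J, K, N, O.
Demand: 2 + 2 + 3 + 1 = 8.

8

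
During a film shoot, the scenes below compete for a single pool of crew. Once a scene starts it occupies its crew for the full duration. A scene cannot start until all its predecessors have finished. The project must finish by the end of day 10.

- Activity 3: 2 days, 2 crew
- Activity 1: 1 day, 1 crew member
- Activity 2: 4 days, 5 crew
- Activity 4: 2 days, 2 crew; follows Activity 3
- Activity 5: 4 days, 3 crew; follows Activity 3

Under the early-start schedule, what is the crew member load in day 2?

7

At early start, day 2 has: Activity 3, Activity 2.
Demand: 2 + 5 = 7.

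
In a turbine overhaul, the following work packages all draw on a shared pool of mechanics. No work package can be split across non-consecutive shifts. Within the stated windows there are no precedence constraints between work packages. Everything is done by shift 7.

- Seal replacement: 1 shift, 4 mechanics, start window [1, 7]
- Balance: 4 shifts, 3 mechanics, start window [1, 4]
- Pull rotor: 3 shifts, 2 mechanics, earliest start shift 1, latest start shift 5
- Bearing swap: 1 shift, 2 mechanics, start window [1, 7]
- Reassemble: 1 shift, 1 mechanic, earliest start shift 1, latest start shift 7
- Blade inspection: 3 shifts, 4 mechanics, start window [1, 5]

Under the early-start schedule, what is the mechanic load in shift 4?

3

At early start, shift 4 has: Balance.
Demand: 3 = 3.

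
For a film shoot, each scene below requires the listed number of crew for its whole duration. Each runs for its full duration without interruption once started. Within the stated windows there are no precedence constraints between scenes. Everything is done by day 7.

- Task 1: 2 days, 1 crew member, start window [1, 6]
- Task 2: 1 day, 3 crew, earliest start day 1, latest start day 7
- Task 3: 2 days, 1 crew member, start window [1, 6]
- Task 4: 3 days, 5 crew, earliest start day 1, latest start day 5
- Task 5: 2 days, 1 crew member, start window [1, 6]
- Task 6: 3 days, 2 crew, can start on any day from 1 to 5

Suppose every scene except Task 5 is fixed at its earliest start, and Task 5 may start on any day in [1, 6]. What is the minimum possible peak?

12

Task 5@1: d1:13  d2:10  d3:7  d4:0  d5:0  d6:0  d7:0 → peak 13
Task 5@2: d1:12  d2:10  d3:8  d4:0  d5:0  d6:0  d7:0 → peak 12
Task 5@3: d1:12  d2:9  d3:8  d4:1  d5:0  d6:0  d7:0 → peak 12
Task 5@4: d1:12  d2:9  d3:7  d4:1  d5:1  d6:0  d7:0 → peak 12
Task 5@5: d1:12  d2:9  d3:7  d4:0  d5:1  d6:1  d7:0 → peak 12
Task 5@6: d1:12  d2:9  d3:7  d4:0  d5:0  d6:1  d7:1 → peak 12
Best is Task 5@2, peak 12.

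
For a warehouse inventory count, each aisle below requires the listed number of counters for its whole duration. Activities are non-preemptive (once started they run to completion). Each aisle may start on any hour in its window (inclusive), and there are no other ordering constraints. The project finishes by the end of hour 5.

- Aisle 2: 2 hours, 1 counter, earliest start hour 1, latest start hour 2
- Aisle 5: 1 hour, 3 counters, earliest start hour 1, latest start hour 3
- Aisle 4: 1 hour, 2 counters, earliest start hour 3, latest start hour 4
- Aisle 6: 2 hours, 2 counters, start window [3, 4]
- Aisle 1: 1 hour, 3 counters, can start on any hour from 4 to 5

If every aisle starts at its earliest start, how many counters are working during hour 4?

At early start, hour 4 has: Aisle 6, Aisle 1.
Demand: 2 + 3 = 5.

5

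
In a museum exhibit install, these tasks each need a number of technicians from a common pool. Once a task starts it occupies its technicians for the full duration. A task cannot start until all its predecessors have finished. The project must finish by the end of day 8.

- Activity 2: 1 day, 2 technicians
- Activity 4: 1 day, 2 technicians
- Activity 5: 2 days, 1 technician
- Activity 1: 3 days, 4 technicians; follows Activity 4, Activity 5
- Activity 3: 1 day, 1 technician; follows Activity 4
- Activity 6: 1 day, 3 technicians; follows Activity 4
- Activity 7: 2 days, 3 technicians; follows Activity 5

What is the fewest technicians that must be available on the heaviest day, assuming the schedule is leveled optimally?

Early-start (Activity 2@1, Activity 4@1, Activity 5@1, Activity 1@3, Activity 3@2, Activity 6@2, Activity 7@3) gives peak 7: d1:5  d2:5  d3:7  d4:7  d5:4  d6:0  d7:0  d8:0.
Shift Activity 5→2, Activity 1→4, Activity 6→3, Activity 7→7.
Schedule Activity 2@1, Activity 4@1, Activity 5@2, Activity 1@4, Activity 3@2, Activity 6@3, Activity 7@7: d1:4  d2:2  d3:4  d4:4  d5:4  d6:4  d7:3  d8:3 — peak 4.
Total technician-days = 28 over 8 days ⇒ peak ≥ ⌈28/8⌉ = 4, so 4 is optimal.

4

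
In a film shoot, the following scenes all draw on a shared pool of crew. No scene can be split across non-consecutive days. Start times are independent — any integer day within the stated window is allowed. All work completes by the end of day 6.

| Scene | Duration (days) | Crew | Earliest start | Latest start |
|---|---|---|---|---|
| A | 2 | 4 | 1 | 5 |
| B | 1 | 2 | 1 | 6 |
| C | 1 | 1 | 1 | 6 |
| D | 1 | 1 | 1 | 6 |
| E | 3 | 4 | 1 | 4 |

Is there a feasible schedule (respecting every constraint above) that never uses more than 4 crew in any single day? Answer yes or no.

yes

Schedule A@1, B@3, C@3, D@3, E@4: d1:4  d2:4  d3:4  d4:4  d5:4  d6:4 — peak 4 ≤ 4.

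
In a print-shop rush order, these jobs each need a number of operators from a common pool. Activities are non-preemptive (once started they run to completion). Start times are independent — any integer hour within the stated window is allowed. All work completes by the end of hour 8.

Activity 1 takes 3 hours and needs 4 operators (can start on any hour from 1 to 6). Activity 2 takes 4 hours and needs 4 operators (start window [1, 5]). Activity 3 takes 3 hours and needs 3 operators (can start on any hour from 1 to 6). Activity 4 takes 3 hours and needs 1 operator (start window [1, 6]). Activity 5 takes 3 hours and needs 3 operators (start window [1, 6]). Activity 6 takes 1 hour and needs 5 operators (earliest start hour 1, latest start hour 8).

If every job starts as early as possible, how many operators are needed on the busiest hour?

20

Early-start schedule: Activity 1@1, Activity 2@1, Activity 3@1, Activity 4@1, Activity 5@1, Activity 6@1.
Load per hour: hour 1: 20, hour 2: 15, hour 3: 15, hour 4: 4, hour 5: 0, hour 6: 0, hour 7: 0, hour 8: 0.
Peak is 20.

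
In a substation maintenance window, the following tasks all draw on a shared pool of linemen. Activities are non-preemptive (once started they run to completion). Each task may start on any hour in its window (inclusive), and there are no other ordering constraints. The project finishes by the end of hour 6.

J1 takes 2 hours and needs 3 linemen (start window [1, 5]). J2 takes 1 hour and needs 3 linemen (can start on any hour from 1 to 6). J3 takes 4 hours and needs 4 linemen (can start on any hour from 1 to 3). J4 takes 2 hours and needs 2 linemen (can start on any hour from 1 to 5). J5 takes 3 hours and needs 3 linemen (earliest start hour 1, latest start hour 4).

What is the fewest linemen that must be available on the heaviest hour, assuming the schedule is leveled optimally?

Early-start (J1@1, J2@1, J3@1, J4@1, J5@1) gives peak 15: h1:15  h2:12  h3:7  h4:4  h5:0  h6:0.
Shift J3→3, J4→2, J5→4.
Schedule J1@1, J2@1, J3@3, J4@2, J5@4: h1:6  h2:5  h3:6  h4:7  h5:7  h6:7 — peak 7.
Total lineman-hours = 38 over 6 hours ⇒ peak ≥ ⌈38/6⌉ = 7, so 7 is optimal.

7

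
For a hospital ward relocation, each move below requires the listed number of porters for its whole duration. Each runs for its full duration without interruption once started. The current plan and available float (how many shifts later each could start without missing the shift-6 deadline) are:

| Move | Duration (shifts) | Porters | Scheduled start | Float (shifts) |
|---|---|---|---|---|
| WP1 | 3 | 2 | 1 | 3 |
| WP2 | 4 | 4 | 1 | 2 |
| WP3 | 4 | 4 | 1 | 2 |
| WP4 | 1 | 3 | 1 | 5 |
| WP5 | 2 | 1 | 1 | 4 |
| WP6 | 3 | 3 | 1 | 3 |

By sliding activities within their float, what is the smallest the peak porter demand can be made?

Early-start (WP1@1, WP2@1, WP3@1, WP4@1, WP5@1, WP6@1) gives peak 17: s1:17  s2:14  s3:13  s4:8  s5:0  s6:0.
Shift WP4→5, WP6→4.
Schedule WP1@1, WP2@1, WP3@1, WP4@5, WP5@1, WP6@4: s1:11  s2:11  s3:10  s4:11  s5:6  s6:3 — peak 11.

11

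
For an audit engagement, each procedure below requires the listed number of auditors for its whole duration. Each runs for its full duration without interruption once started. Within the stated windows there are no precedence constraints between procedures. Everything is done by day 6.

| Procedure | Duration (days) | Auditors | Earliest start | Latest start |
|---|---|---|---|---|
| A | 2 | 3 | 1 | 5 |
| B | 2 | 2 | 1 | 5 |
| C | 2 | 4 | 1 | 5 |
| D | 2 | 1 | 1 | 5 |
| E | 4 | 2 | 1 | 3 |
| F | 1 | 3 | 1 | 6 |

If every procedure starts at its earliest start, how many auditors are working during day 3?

2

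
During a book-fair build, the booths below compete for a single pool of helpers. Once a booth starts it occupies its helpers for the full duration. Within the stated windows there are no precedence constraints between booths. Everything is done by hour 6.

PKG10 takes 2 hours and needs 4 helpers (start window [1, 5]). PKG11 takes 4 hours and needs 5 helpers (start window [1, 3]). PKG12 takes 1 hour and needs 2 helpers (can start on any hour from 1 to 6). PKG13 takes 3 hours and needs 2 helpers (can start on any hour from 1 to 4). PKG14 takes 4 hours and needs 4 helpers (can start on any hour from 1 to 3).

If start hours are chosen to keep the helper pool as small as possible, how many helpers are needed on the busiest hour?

Early-start (PKG10@1, PKG11@1, PKG12@1, PKG13@1, PKG14@1) gives peak 17: h1:17  h2:15  h3:11  h4:9  h5:0  h6:0.
Shift PKG13→2, PKG14→3.
Schedule PKG10@1, PKG11@1, PKG12@1, PKG13@2, PKG14@3: h1:11  h2:11  h3:11  h4:11  h5:4  h6:4 — peak 11.

11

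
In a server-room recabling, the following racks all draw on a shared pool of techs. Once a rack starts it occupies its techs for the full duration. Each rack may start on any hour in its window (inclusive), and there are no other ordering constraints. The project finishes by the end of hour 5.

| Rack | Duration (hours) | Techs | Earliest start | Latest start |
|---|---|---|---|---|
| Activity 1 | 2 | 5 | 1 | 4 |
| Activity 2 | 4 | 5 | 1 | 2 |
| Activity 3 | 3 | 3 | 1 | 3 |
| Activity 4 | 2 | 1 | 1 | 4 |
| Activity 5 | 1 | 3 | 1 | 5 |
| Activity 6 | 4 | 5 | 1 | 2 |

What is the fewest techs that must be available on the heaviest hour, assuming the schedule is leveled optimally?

Early-start (Activity 1@1, Activity 2@1, Activity 3@1, Activity 4@1, Activity 5@1, Activity 6@1) gives peak 22: h1:22  h2:19  h3:13  h4:10  h5:0.
Shift Activity 3→3, Activity 4→3, Activity 6→2.
Schedule Activity 1@1, Activity 2@1, Activity 3@3, Activity 4@3, Activity 5@1, Activity 6@2: h1:13  h2:15  h3:14  h4:14  h5:8 — peak 15.

15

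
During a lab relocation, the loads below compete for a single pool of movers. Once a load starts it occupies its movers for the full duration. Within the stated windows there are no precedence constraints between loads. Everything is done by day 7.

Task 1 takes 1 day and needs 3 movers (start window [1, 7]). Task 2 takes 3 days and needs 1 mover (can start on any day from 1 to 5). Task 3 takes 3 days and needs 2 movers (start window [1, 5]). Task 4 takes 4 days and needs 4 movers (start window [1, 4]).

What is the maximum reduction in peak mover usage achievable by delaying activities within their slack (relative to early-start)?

5

Early-start peak: d1:10  d2:7  d3:7  d4:4  d5:0  d6:0  d7:0 ⇒ 10.
Leveled (Task 1@1, Task 2@2, Task 3@1, Task 4@4): d1:5  d2:3  d3:3  d4:5  d5:4  d6:4  d7:4 ⇒ 5.
Reduction 10 − 5 = 5.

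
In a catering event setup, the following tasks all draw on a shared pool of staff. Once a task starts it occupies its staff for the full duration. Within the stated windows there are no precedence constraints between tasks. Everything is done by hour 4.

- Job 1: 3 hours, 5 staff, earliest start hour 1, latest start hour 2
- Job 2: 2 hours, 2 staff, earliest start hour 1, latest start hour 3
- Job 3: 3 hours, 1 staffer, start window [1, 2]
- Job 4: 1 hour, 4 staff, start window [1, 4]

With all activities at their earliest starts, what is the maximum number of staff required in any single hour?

12

Early-start schedule: Job 1@1, Job 2@1, Job 3@1, Job 4@1.
Load per hour: hour 1: 12, hour 2: 8, hour 3: 6, hour 4: 0.
Peak is 12.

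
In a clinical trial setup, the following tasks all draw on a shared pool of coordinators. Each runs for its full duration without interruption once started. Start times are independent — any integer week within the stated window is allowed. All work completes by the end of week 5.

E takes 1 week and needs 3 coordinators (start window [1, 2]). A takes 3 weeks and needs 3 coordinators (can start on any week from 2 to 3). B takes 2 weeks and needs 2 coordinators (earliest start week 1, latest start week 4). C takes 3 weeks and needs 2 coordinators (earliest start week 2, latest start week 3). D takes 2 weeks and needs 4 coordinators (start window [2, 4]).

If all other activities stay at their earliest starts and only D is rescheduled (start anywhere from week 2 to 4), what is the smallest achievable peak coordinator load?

D@2: w1:5  w2:11  w3:9  w4:5  w5:0 → peak 11
D@3: w1:5  w2:7  w3:9  w4:9  w5:0 → peak 9
D@4: w1:5  w2:7  w3:5  w4:9  w5:4 → peak 9
Best is D@3, peak 9.

9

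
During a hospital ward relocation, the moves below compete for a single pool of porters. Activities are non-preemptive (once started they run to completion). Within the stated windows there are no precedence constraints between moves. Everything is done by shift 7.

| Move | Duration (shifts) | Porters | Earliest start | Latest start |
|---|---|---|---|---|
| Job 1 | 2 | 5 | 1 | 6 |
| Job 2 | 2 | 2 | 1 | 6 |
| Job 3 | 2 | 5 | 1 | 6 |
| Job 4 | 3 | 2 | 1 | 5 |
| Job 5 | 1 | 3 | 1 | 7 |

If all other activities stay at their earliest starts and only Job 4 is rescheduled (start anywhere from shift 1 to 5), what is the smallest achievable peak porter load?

Job 4@1: s1:17  s2:14  s3:2  s4:0  s5:0  s6:0  s7:0 → peak 17
Job 4@2: s1:15  s2:14  s3:2  s4:2  s5:0  s6:0  s7:0 → peak 15
Job 4@3: s1:15  s2:12  s3:2  s4:2  s5:2  s6:0  s7:0 → peak 15
Job 4@4: s1:15  s2:12  s3:0  s4:2  s5:2  s6:2  s7:0 → peak 15
Job 4@5: s1:15  s2:12  s3:0  s4:0  s5:2  s6:2  s7:2 → peak 15
Best is Job 4@2, peak 15.

15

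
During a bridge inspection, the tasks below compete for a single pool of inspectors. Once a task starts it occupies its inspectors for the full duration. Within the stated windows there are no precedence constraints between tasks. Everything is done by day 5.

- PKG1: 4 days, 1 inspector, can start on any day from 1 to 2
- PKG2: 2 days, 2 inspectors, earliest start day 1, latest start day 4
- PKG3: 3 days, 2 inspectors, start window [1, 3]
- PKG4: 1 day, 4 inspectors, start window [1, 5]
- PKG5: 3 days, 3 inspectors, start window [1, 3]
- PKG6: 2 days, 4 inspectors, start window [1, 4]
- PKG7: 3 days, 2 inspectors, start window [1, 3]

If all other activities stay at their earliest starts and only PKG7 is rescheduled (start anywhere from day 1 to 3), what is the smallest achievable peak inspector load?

16

PKG7@1: d1:18  d2:14  d3:8  d4:1  d5:0 → peak 18
PKG7@2: d1:16  d2:14  d3:8  d4:3  d5:0 → peak 16
PKG7@3: d1:16  d2:12  d3:8  d4:3  d5:2 → peak 16
Best is PKG7@2, peak 16.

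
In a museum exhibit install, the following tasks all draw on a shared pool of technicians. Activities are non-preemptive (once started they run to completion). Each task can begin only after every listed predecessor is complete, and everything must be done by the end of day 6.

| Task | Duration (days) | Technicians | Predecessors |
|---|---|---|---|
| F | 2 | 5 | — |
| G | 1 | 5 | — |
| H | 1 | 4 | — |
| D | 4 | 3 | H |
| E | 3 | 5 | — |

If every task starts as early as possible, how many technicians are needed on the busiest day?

19

Early-start schedule: F@1, G@1, H@1, D@2, E@1.
Load per day: day 1: 19, day 2: 13, day 3: 8, day 4: 3, day 5: 3, day 6: 0.
Peak is 19.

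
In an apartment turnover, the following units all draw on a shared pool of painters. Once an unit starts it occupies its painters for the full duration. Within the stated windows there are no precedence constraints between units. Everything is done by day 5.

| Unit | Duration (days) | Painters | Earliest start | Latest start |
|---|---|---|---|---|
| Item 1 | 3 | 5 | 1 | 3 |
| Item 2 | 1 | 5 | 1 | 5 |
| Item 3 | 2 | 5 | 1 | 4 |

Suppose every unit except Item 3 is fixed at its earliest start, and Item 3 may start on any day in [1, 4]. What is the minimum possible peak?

Item 3@1: d1:15  d2:10  d3:5  d4:0  d5:0 → peak 15
Item 3@2: d1:10  d2:10  d3:10  d4:0  d5:0 → peak 10
Item 3@3: d1:10  d2:5  d3:10  d4:5  d5:0 → peak 10
Item 3@4: d1:10  d2:5  d3:5  d4:5  d5:5 → peak 10
Best is Item 3@2, peak 10.

10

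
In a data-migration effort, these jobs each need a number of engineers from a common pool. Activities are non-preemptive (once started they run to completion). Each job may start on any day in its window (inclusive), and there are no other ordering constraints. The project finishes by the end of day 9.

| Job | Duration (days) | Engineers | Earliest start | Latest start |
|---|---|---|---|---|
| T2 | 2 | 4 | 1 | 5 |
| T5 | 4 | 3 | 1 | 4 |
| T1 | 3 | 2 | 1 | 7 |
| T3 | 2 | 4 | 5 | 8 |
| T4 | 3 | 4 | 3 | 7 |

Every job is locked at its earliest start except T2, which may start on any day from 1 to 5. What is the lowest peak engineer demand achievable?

9

T2@1: d1:9  d2:9  d3:9  d4:7  d5:8  d6:4  d7:0  d8:0  d9:0 → peak 9
T2@2: d1:5  d2:9  d3:13  d4:7  d5:8  d6:4  d7:0  d8:0  d9:0 → peak 13
T2@3: d1:5  d2:5  d3:13  d4:11  d5:8  d6:4  d7:0  d8:0  d9:0 → peak 13
T2@4: d1:5  d2:5  d3:9  d4:11  d5:12  d6:4  d7:0  d8:0  d9:0 → peak 12
T2@5: d1:5  d2:5  d3:9  d4:7  d5:12  d6:8  d7:0  d8:0  d9:0 → peak 12
Best is T2@1, peak 9.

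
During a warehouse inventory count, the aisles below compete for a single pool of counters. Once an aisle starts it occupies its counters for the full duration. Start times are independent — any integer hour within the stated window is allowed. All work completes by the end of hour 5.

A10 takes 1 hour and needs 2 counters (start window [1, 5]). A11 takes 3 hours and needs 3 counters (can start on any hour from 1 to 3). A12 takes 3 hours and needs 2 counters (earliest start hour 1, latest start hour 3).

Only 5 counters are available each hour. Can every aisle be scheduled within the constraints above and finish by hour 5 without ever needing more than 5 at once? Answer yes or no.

yes

Schedule A10@1, A11@1, A12@2: h1:5  h2:5  h3:5  h4:2  h5:0 — peak 5 ≤ 5.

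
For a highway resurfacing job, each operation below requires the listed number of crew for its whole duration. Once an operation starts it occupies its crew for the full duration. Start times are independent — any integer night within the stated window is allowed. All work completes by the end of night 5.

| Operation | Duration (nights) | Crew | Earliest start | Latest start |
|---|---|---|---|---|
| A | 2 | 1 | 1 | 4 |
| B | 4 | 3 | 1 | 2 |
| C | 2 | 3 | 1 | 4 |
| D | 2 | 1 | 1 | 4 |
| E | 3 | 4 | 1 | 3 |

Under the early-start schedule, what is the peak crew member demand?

12

Early-start schedule: A@1, B@1, C@1, D@1, E@1.
Load per night: night 1: 12, night 2: 12, night 3: 7, night 4: 3, night 5: 0.
Peak is 12.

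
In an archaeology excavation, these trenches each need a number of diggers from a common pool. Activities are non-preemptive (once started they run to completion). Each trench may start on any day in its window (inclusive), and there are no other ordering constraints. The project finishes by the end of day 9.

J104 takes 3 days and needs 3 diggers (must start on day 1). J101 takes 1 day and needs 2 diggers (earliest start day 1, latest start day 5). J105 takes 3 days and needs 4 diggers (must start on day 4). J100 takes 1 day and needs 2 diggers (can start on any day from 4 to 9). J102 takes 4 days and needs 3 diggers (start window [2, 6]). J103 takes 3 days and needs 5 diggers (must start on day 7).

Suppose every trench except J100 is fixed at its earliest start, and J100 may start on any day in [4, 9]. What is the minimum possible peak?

J100@4: d1:5  d2:6  d3:6  d4:9  d5:7  d6:4  d7:5  d8:5  d9:5 → peak 9
J100@5: d1:5  d2:6  d3:6  d4:7  d5:9  d6:4  d7:5  d8:5  d9:5 → peak 9
J100@6: d1:5  d2:6  d3:6  d4:7  d5:7  d6:6  d7:5  d8:5  d9:5 → peak 7
J100@7: d1:5  d2:6  d3:6  d4:7  d5:7  d6:4  d7:7  d8:5  d9:5 → peak 7
J100@8: d1:5  d2:6  d3:6  d4:7  d5:7  d6:4  d7:5  d8:7  d9:5 → peak 7
J100@9: d1:5  d2:6  d3:6  d4:7  d5:7  d6:4  d7:5  d8:5  d9:7 → peak 7
Best is J100@6, peak 7.

7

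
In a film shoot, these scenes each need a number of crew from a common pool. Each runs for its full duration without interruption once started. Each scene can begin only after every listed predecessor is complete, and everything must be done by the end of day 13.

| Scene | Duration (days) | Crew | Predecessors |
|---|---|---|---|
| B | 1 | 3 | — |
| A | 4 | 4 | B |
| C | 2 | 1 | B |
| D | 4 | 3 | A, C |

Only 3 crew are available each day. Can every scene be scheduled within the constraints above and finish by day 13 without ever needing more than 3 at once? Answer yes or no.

no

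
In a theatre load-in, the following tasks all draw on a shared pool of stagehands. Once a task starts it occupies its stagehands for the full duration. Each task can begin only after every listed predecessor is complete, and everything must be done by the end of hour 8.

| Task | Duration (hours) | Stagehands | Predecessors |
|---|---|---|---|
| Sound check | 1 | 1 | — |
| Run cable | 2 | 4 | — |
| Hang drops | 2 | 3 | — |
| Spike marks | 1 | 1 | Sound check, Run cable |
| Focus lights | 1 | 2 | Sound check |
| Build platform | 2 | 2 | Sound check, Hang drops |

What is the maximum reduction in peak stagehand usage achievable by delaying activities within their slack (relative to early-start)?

Early-start peak: h1:8  h2:9  h3:3  h4:2  h5:0  h6:0  h7:0  h8:0 ⇒ 9.
Leveled (Sound check@1, Run cable@2, Hang drops@4, Spike marks@4, Focus lights@6, Build platform@6): h1:1  h2:4  h3:4  h4:4  h5:3  h6:4  h7:2  h8:0 ⇒ 4.
Reduction 9 − 4 = 5.

5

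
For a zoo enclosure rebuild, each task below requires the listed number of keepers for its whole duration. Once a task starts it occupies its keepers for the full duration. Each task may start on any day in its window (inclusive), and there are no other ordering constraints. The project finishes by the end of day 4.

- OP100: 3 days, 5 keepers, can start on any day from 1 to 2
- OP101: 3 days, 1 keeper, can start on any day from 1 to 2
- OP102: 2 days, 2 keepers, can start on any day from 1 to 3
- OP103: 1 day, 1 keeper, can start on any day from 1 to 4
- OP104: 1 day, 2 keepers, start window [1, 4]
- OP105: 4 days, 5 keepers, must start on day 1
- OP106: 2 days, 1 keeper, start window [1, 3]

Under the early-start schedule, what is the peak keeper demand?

Early-start schedule: OP100@1, OP101@1, OP102@1, OP103@1, OP104@1, OP105@1, OP106@1.
Load per day: day 1: 17, day 2: 14, day 3: 11, day 4: 5.
Peak is 17.

17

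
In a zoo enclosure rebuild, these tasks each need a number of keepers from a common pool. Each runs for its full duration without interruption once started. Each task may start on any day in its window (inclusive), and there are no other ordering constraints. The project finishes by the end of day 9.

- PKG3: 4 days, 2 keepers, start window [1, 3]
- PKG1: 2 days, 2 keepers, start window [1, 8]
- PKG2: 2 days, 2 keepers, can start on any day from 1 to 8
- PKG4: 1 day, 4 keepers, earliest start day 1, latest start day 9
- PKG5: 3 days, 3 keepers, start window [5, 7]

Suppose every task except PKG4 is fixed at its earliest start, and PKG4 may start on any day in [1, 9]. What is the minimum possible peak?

6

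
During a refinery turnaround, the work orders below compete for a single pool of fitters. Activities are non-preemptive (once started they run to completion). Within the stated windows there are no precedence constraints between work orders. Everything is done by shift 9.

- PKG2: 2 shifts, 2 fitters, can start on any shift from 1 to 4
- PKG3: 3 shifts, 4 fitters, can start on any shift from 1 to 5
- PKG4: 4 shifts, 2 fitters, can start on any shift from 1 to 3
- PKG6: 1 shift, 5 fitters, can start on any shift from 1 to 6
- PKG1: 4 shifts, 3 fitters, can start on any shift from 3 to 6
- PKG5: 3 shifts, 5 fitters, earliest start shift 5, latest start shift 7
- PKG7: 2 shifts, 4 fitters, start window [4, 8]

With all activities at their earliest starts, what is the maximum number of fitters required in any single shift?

13

Early-start schedule: PKG2@1, PKG3@1, PKG4@1, PKG6@1, PKG1@3, PKG5@5, PKG7@4.
Load per shift: shift 1: 13, shift 2: 8, shift 3: 9, shift 4: 9, shift 5: 12, shift 6: 8, shift 7: 5, shift 8: 0, shift 9: 0.
Peak is 13.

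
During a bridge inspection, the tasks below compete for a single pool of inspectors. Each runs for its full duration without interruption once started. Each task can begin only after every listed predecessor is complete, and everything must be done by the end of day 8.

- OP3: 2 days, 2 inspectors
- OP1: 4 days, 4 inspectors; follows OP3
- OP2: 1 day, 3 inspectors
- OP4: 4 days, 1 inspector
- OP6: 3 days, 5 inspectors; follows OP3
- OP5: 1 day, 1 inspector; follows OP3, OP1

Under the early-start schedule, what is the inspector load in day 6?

At early start, day 6 has: OP1.
Demand: 4 = 4.

4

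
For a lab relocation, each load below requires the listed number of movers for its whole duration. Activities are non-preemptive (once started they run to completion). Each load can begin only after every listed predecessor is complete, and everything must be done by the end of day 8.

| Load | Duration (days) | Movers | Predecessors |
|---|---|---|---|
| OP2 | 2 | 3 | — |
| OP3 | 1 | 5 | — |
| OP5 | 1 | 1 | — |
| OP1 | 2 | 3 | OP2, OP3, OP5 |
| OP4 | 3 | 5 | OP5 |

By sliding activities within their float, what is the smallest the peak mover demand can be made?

Early-start (OP2@1, OP3@1, OP5@1, OP1@3, OP4@2) gives peak 9: d1:9  d2:8  d3:8  d4:8  d5:0  d6:0  d7:0  d8:0.
Shift OP3→3, OP1→4, OP4→6.
Schedule OP2@1, OP3@3, OP5@1, OP1@4, OP4@6: d1:4  d2:3  d3:5  d4:3  d5:3  d6:5  d7:5  d8:5 — peak 5.
Total mover-days = 33 over 8 days ⇒ peak ≥ ⌈33/8⌉ = 5, so 5 is optimal.

5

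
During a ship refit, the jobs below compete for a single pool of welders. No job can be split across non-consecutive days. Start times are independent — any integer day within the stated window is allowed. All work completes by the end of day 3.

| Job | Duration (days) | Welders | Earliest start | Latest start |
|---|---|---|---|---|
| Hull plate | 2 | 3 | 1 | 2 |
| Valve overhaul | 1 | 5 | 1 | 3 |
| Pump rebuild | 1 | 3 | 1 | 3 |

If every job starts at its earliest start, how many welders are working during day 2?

At early start, day 2 has: Hull plate.
Demand: 3 = 3.

3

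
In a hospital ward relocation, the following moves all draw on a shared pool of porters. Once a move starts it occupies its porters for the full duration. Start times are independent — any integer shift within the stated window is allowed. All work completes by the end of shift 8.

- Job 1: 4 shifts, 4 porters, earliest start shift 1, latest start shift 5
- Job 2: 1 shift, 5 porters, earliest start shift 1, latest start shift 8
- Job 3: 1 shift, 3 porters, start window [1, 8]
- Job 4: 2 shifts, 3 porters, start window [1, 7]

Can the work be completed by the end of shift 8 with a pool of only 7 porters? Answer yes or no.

Schedule Job 1@1, Job 2@5, Job 3@6, Job 4@7: s1:4  s2:4  s3:4  s4:4  s5:5  s6:3  s7:3  s8:3 — peak 5 ≤ 7.

yes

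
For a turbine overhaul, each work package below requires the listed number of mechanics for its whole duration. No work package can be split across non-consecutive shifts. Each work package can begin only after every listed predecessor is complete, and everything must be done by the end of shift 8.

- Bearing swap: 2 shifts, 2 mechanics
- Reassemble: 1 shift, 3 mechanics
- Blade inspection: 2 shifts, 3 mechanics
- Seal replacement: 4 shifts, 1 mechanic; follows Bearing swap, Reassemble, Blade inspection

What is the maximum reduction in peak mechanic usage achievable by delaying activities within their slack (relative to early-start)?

Early-start peak: s1:8  s2:5  s3:1  s4:1  s5:1  s6:1  s7:0  s8:0 ⇒ 8.
Leveled (Bearing swap@1, Reassemble@1, Blade inspection@2, Seal replacement@4): s1:5  s2:5  s3:3  s4:1  s5:1  s6:1  s7:1  s8:0 ⇒ 5.
Reduction 8 − 5 = 3.

3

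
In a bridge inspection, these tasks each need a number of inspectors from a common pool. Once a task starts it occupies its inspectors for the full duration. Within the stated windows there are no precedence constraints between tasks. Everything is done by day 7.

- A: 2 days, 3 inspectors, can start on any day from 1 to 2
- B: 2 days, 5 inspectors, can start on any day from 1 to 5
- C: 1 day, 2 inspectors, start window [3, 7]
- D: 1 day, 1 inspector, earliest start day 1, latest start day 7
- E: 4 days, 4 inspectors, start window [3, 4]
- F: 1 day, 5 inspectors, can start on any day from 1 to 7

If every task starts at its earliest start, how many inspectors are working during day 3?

6

At early start, day 3 has: C, E.
Demand: 2 + 4 = 6.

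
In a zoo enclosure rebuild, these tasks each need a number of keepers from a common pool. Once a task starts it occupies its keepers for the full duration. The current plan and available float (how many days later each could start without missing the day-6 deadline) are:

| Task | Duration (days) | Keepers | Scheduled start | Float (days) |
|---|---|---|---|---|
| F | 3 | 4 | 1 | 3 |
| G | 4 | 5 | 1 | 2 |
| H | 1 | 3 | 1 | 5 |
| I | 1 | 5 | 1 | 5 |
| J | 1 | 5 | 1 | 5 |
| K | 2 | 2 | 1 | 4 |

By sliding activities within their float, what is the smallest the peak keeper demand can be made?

Early-start (F@1, G@1, H@1, I@1, J@1, K@1) gives peak 24: d1:24  d2:11  d3:9  d4:5  d5:0  d6:0.
Shift H→4, I→5, J→6, K→5.
Schedule F@1, G@1, H@4, I@5, J@6, K@5: d1:9  d2:9  d3:9  d4:8  d5:7  d6:7 — peak 9.
Total keeper-days = 49 over 6 days ⇒ peak ≥ ⌈49/6⌉ = 9, so 9 is optimal.

9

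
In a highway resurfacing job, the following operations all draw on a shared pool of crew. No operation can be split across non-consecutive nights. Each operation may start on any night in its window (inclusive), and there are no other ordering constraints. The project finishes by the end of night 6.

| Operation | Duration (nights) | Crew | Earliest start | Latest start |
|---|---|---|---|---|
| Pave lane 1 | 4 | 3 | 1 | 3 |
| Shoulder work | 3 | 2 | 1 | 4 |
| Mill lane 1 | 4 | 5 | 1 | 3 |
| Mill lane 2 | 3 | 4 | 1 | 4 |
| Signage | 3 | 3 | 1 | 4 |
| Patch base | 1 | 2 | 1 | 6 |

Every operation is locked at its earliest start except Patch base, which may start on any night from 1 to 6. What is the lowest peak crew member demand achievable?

17

Patch base@1: n1:19  n2:17  n3:17  n4:8  n5:0  n6:0 → peak 19
Patch base@2: n1:17  n2:19  n3:17  n4:8  n5:0  n6:0 → peak 19
Patch base@3: n1:17  n2:17  n3:19  n4:8  n5:0  n6:0 → peak 19
Patch base@4: n1:17  n2:17  n3:17  n4:10  n5:0  n6:0 → peak 17
Patch base@5: n1:17  n2:17  n3:17  n4:8  n5:2  n6:0 → peak 17
Patch base@6: n1:17  n2:17  n3:17  n4:8  n5:0  n6:2 → peak 17
Best is Patch base@4, peak 17.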